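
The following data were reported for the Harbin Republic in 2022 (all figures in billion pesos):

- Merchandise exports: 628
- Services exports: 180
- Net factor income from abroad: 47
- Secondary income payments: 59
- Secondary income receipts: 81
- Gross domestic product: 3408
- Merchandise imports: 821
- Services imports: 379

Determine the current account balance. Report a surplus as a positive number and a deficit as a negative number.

-323

Goods balance = 628 - 821 = -193
Services balance = 180 - 379 = -199
Trade balance (goods + services) = -193 + (-199) = -392
Net primary income = 47
Net secondary income = 81 - 59 = 22
Current account = -392 + 47 + 22 = -323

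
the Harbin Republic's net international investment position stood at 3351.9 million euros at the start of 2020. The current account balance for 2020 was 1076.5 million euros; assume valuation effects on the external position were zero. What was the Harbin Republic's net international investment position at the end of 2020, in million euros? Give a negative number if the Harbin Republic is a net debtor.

4428.4

With no valuation effects, change in NIIP = current account = 1076.5
End-of-year NIIP = 3351.9 + 1076.5 = 4428.4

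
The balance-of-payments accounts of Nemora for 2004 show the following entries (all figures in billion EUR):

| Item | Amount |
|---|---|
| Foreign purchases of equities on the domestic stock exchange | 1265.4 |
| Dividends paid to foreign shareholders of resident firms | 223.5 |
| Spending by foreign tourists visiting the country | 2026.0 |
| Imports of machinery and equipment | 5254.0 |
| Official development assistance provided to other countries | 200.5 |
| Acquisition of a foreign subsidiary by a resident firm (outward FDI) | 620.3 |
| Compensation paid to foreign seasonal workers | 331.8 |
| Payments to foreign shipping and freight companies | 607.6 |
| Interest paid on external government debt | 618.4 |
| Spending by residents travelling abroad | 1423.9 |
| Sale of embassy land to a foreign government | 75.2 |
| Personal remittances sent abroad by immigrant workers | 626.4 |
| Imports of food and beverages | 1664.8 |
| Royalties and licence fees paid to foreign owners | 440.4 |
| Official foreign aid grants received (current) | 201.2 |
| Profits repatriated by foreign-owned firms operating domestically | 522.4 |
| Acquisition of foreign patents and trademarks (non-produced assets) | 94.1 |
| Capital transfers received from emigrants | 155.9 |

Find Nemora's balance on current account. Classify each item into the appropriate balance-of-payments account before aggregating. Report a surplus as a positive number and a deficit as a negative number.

-9686.5

Goods: -1664.8 - 5254.0 = -6918.8
Services: -440.4 + 2026.0 - 1423.9 - 607.6 = -445.9
Primary income: -223.5 - 618.4 - 522.4 - 331.8 = -1696.1
Secondary income: -200.5 - 626.4 + 201.2 = -625.7
Current account = (-6918.8) + (-445.9) + (-1696.1) + (-625.7) = -9686.5
(Excluded from the current account — financial account: foreign purchases of equities on the domestic stock exchange 1265.4, acquisition of a foreign subsidiary by a resident firm (outward FDI) 620.3; capital account: sale of embassy land to a foreign government 75.2, acquisition of foreign patents and trademarks (non-produced assets) 94.1, capital transfers received from emigrants 155.9.)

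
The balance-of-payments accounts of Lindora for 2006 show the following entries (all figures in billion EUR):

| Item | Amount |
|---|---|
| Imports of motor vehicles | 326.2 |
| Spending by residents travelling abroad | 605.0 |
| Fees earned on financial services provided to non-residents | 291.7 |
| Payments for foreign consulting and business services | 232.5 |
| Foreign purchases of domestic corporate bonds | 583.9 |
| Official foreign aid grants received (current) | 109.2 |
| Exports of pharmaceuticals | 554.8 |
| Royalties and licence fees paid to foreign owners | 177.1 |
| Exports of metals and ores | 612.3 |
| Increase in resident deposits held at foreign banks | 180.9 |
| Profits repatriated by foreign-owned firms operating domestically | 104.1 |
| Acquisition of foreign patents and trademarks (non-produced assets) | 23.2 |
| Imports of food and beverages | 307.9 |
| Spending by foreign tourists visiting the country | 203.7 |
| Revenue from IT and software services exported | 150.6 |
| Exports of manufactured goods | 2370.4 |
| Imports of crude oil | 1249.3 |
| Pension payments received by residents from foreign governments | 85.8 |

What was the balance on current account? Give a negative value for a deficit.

1376.4

Goods: -326.2 + 2370.4 - 307.9 + 554.8 + 612.3 - 1249.3 = 1654.1
Services: -177.1 + 291.7 - 232.5 + 203.7 + 150.6 - 605.0 = -368.6
Primary income: -104.1
Secondary income: 85.8 + 109.2 = 195.0
Current account = 1654.1 + (-368.6) + (-104.1) + 195.0 = 1376.4
(Excluded from the current account — financial account: foreign purchases of domestic corporate bonds 583.9, increase in resident deposits held at foreign banks 180.9; capital account: acquisition of foreign patents and trademarks (non-produced assets) 23.2.)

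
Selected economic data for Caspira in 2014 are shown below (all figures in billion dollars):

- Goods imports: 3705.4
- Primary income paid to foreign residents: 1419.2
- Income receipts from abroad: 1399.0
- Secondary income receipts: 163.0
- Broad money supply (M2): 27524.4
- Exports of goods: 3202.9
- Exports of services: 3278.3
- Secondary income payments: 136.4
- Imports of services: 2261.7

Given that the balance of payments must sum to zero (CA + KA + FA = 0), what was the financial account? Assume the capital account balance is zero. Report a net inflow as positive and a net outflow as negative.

-520.5

Goods balance = 3202.9 - 3705.4 = -502.5
Services balance = 3278.3 - 2261.7 = 1016.6
Trade balance (goods + services) = -502.5 + 1016.6 = 514.1
Net primary income = 1399.0 - 1419.2 = -20.2
Net secondary income = 163.0 - 136.4 = 26.6
Current account = 514.1 + (-20.2) + 26.6 = 520.5
Financial account = -(520.5) = -520.5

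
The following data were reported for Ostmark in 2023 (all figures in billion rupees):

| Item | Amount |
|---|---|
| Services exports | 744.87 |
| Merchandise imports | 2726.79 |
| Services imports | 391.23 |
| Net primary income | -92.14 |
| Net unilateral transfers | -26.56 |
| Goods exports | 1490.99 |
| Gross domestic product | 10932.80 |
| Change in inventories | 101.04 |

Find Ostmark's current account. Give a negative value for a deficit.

-1000.86

Goods balance = 1490.99 - 2726.79 = -1235.80
Services balance = 744.87 - 391.23 = 353.64
Trade balance (goods + services) = -1235.80 + 353.64 = -882.16
Net primary income = -92.14
Net secondary income = -26.56
Current account = -882.16 + (-92.14) + (-26.56) = -1000.86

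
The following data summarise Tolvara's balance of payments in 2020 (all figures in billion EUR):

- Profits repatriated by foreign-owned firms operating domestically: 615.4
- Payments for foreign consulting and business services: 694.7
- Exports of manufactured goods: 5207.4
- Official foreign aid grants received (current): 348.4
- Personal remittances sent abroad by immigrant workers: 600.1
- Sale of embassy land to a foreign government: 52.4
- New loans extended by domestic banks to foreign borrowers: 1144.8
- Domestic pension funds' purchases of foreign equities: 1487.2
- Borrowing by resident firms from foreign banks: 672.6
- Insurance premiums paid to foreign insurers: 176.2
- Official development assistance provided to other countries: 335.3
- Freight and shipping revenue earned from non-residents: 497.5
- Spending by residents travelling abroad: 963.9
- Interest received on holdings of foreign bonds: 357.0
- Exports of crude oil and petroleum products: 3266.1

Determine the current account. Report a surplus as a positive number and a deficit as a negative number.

6290.8

Goods: 5207.4 + 3266.1 = 8473.5
Services: -694.7 - 963.9 - 176.2 + 497.5 = -1337.3
Primary income: -615.4 + 357.0 = -258.4
Secondary income: -335.3 + 348.4 - 600.1 = -587.0
Current account = 8473.5 + (-1337.3) + (-258.4) + (-587.0) = 6290.8
(Excluded from the current account — capital account: sale of embassy land to a foreign government 52.4; financial account: new loans extended by domestic banks to foreign borrowers 1144.8, domestic pension funds' purchases of foreign equities 1487.2, borrowing by resident firms from foreign banks 672.6.)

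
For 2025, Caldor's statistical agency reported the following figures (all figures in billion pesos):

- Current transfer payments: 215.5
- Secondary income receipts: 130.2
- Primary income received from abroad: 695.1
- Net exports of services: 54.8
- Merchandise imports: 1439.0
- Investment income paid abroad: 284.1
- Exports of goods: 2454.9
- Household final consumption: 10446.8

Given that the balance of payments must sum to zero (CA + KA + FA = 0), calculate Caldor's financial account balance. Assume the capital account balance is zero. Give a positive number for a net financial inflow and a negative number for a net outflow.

Goods balance = 2454.9 - 1439.0 = 1015.9
Services balance = 54.8
Trade balance (goods + services) = 1015.9 + 54.8 = 1070.7
Net primary income = 695.1 - 284.1 = 411.0
Net secondary income = 130.2 - 215.5 = -85.3
Current account = 1070.7 + 411.0 + (-85.3) = 1396.4
Financial account = -(1396.4) = -1396.4

-1396.4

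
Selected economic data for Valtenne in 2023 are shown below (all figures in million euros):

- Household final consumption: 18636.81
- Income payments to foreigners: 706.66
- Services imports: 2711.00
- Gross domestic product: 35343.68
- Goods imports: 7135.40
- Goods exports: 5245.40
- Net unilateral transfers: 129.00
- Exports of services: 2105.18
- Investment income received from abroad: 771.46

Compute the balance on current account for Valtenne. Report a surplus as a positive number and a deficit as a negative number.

-2302.02

Goods balance = 5245.40 - 7135.40 = -1890.00
Services balance = 2105.18 - 2711.00 = -605.82
Trade balance (goods + services) = -1890.00 + (-605.82) = -2495.82
Net primary income = 771.46 - 706.66 = 64.80
Net secondary income = 129.00
Current account = -2495.82 + 64.80 + 129.00 = -2302.02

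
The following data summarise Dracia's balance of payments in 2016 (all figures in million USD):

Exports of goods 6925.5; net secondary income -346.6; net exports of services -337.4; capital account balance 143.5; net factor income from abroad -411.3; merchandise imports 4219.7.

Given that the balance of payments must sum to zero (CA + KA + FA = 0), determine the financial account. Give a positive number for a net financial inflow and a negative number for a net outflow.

-1754.0

Goods balance = 6925.5 - 4219.7 = 2705.8
Services balance = -337.4
Trade balance (goods + services) = 2705.8 + (-337.4) = 2368.4
Net primary income = -411.3
Net secondary income = -346.6
Current account = 2368.4 + (-411.3) + (-346.6) = 1610.5
Financial account = -(1610.5 + 143.5) = -1754.0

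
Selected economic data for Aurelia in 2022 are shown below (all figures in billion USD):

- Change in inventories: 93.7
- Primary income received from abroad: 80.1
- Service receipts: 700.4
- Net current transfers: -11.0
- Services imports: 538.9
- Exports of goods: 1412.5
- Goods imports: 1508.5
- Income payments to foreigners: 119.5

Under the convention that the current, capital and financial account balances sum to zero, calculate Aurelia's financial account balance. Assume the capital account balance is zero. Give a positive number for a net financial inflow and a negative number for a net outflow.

-15.1

Goods balance = 1412.5 - 1508.5 = -96.0
Services balance = 700.4 - 538.9 = 161.5
Trade balance (goods + services) = -96.0 + 161.5 = 65.5
Net primary income = 80.1 - 119.5 = -39.4
Net secondary income = -11.0
Current account = 65.5 + (-39.4) + (-11.0) = 15.1
Financial account = -(15.1) = -15.1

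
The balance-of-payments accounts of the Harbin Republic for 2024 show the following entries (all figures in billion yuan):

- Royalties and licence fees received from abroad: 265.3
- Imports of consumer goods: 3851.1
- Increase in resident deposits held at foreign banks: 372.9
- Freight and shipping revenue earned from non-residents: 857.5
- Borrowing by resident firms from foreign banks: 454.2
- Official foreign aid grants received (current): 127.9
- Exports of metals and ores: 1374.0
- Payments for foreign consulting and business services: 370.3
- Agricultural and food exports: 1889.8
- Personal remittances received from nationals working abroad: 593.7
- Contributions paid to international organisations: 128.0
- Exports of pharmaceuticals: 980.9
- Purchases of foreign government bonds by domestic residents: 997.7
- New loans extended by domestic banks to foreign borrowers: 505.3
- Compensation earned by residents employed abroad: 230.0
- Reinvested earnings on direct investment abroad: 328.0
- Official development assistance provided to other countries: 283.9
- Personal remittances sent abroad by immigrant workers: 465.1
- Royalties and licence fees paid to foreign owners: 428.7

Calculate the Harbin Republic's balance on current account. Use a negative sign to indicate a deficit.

1120.0

Goods: 1889.8 - 3851.1 + 1374.0 + 980.9 = 393.6
Services: 265.3 - 370.3 + 857.5 - 428.7 = 323.8
Primary income: 230.0 + 328.0 = 558.0
Secondary income: 593.7 - 128.0 - 465.1 + 127.9 - 283.9 = -155.4
Current account = 393.6 + 323.8 + 558.0 + (-155.4) = 1120.0
(Excluded from the current account — financial account: increase in resident deposits held at foreign banks 372.9, borrowing by resident firms from foreign banks 454.2, purchases of foreign government bonds by domestic residents 997.7, new loans extended by domestic banks to foreign borrowers 505.3.)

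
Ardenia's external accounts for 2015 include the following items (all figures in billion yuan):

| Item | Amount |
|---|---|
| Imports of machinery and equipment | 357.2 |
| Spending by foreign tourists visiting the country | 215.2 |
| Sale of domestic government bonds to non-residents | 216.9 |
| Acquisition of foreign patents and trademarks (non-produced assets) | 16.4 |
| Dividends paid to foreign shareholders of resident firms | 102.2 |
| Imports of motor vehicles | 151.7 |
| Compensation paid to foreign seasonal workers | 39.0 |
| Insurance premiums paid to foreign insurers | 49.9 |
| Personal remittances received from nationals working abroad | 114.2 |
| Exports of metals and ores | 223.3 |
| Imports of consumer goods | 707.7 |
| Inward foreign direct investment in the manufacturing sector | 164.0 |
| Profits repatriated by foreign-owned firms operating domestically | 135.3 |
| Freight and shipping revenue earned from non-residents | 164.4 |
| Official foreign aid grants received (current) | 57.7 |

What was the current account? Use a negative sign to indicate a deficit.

Goods: -151.7 - 707.7 + 223.3 - 357.2 = -993.3
Services: -49.9 + 164.4 + 215.2 = 329.7
Primary income: -39.0 - 135.3 - 102.2 = -276.5
Secondary income: 57.7 + 114.2 = 171.9
Current account = (-993.3) + 329.7 + (-276.5) + 171.9 = -768.2
(Excluded from the current account — financial account: sale of domestic government bonds to non-residents 216.9, inward foreign direct investment in the manufacturing sector 164.0; capital account: acquisition of foreign patents and trademarks (non-produced assets) 16.4.)

-768.2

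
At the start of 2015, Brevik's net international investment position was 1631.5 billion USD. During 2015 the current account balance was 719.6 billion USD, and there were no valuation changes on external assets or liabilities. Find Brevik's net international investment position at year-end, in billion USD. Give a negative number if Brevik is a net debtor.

2351.1

With no valuation effects, change in NIIP = current account = 719.6
End-of-year NIIP = 1631.5 + 719.6 = 2351.1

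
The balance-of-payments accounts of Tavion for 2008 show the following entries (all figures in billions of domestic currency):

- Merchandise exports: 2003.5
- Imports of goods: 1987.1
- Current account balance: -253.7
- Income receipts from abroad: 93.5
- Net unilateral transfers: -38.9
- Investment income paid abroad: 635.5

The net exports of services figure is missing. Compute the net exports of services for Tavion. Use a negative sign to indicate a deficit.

Current account = goods balance + services balance + net primary income + net secondary income
Sum of the known components = -564.5
Net exports of services = CA - (known components) = -253.7 - (-564.5) = 310.8

310.8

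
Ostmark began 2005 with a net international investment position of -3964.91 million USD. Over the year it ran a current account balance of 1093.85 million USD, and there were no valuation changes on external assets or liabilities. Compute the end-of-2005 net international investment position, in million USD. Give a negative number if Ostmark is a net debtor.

With no valuation effects, change in NIIP = current account = 1093.85
End-of-year NIIP = -3964.91 + 1093.85 = -2871.06

-2871.06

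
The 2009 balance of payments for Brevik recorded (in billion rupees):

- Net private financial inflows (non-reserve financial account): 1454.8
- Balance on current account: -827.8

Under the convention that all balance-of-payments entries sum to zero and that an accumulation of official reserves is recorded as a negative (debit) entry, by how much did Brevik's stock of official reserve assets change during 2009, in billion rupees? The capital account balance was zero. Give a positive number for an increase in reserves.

627.0

Official reserve transactions balance = -((-827.8) + 1454.8) = -627.0
An accumulation of reserves is recorded as a debit (negative entry), so the change in the stock of reserves is the negative of that balance.
Change in official reserves = -(-627.0) = 627.0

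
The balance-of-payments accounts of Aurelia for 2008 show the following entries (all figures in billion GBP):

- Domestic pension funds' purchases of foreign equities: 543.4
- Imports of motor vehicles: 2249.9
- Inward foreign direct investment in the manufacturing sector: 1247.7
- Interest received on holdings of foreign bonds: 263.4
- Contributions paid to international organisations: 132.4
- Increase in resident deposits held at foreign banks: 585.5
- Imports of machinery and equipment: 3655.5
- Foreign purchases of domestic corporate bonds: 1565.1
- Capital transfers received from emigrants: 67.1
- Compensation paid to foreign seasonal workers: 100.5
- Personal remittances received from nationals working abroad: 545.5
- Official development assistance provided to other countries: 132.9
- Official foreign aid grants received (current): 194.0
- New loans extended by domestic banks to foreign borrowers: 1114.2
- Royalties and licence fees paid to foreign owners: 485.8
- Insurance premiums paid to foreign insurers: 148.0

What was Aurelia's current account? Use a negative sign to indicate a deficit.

-5902.1

Goods: -3655.5 - 2249.9 = -5905.4
Services: -485.8 - 148.0 = -633.8
Primary income: -100.5 + 263.4 = 162.9
Secondary income: -132.9 + 194.0 + 545.5 - 132.4 = 474.2
Current account = (-5905.4) + (-633.8) + 162.9 + 474.2 = -5902.1
(Excluded from the current account — financial account: domestic pension funds' purchases of foreign equities 543.4, inward foreign direct investment in the manufacturing sector 1247.7, increase in resident deposits held at foreign banks 585.5, foreign purchases of domestic corporate bonds 1565.1, new loans extended by domestic banks to foreign borrowers 1114.2; capital account: capital transfers received from emigrants 67.1.)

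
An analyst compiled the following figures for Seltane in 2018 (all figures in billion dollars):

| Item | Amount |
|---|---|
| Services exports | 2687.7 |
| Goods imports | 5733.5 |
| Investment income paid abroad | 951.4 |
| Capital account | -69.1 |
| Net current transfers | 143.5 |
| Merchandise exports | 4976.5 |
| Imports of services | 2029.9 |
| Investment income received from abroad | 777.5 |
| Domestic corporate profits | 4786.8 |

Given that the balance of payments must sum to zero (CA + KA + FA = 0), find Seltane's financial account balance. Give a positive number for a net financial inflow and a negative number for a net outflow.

Goods balance = 4976.5 - 5733.5 = -757.0
Services balance = 2687.7 - 2029.9 = 657.8
Trade balance (goods + services) = -757.0 + 657.8 = -99.2
Net primary income = 777.5 - 951.4 = -173.9
Net secondary income = 143.5
Current account = -99.2 + (-173.9) + 143.5 = -129.6
Financial account = -(-129.6 + (-69.1)) = 198.7

198.7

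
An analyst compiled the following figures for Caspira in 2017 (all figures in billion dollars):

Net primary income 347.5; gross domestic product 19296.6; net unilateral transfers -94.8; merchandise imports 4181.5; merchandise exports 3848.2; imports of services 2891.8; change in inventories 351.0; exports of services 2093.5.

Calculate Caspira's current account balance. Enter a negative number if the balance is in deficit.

-878.9

Goods balance = 3848.2 - 4181.5 = -333.3
Services balance = 2093.5 - 2891.8 = -798.3
Trade balance (goods + services) = -333.3 + (-798.3) = -1131.6
Net primary income = 347.5
Net secondary income = -94.8
Current account = -1131.6 + 347.5 + (-94.8) = -878.9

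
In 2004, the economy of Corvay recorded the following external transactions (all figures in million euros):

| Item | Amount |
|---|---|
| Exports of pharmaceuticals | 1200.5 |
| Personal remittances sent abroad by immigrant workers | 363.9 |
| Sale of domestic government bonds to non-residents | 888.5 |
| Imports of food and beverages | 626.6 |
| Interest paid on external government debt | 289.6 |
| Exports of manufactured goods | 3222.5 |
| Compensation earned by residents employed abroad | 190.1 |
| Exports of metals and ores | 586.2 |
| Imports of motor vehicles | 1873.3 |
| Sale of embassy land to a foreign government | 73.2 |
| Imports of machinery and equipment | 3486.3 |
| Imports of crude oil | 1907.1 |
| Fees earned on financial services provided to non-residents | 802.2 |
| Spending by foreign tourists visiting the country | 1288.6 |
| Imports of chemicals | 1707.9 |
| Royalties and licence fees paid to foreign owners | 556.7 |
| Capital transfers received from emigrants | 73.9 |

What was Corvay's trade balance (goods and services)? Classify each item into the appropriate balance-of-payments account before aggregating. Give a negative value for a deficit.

Goods: 1200.5 + 586.2 - 3486.3 + 3222.5 - 1707.9 - 1907.1 - 626.6 - 1873.3 = -4592.0
Services: 802.2 + 1288.6 - 556.7 = 1534.1
Trade balance = -4592.0 + 1534.1 = -3057.9
(Excluded from the trade balance — secondary income: personal remittances sent abroad by immigrant workers 363.9; financial account: sale of domestic government bonds to non-residents 888.5; primary income: interest paid on external government debt 289.6, compensation earned by residents employed abroad 190.1; capital account: sale of embassy land to a foreign government 73.2, capital transfers received from emigrants 73.9.)

-3057.9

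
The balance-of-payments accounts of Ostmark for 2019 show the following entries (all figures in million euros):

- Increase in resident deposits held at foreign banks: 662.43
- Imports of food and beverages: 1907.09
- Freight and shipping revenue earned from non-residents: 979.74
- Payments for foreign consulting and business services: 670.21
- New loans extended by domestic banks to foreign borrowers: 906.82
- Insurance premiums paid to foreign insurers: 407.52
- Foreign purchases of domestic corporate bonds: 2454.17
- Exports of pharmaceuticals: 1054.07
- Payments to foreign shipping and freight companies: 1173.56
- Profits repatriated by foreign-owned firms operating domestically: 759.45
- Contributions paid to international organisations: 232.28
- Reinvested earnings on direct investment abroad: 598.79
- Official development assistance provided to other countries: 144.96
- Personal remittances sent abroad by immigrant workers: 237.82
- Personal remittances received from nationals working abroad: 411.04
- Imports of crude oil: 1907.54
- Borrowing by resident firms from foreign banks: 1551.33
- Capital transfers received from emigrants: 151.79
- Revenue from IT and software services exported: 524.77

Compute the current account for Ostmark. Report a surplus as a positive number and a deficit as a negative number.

Goods: 1054.07 - 1907.54 - 1907.09 = -2760.56
Services: -407.52 - 1173.56 + 524.77 + 979.74 - 670.21 = -746.78
Primary income: -759.45 + 598.79 = -160.66
Secondary income: -232.28 - 237.82 + 411.04 - 144.96 = -204.02
Current account = (-2760.56) + (-746.78) + (-160.66) + (-204.02) = -3872.02
(Excluded from the current account — financial account: increase in resident deposits held at foreign banks 662.43, new loans extended by domestic banks to foreign borrowers 906.82, foreign purchases of domestic corporate bonds 2454.17, borrowing by resident firms from foreign banks 1551.33; capital account: capital transfers received from emigrants 151.79.)

-3872.02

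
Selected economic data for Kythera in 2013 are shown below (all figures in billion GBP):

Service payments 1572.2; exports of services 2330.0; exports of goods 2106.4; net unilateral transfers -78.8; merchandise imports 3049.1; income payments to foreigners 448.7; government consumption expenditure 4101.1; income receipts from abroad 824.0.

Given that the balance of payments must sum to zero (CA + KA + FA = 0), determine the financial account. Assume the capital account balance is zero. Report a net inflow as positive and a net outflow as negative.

Goods balance = 2106.4 - 3049.1 = -942.7
Services balance = 2330.0 - 1572.2 = 757.8
Trade balance (goods + services) = -942.7 + 757.8 = -184.9
Net primary income = 824.0 - 448.7 = 375.3
Net secondary income = -78.8
Current account = -184.9 + 375.3 + (-78.8) = 111.6
Financial account = -(111.6) = -111.6

-111.6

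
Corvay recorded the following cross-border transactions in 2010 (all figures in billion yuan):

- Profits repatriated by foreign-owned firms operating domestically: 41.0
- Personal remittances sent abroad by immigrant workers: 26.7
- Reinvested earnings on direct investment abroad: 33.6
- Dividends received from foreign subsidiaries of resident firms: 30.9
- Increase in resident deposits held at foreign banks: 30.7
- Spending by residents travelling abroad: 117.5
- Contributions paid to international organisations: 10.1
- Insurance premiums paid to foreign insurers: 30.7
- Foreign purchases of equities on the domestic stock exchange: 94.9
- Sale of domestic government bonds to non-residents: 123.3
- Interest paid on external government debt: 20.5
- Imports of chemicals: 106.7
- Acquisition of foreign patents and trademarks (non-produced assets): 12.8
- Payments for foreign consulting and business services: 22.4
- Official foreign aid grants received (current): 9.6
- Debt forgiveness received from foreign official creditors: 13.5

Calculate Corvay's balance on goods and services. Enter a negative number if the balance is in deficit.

Goods: -106.7
Services: -22.4 - 30.7 - 117.5 = -170.6
Trade balance = -106.7 + (-170.6) = -277.3
(Excluded from the trade balance — primary income: profits repatriated by foreign-owned firms operating domestically 41.0, reinvested earnings on direct investment abroad 33.6, dividends received from foreign subsidiaries of resident firms 30.9, interest paid on external government debt 20.5; secondary income: personal remittances sent abroad by immigrant workers 26.7, contributions paid to international organisations 10.1, official foreign aid grants received (current) 9.6; financial account: increase in resident deposits held at foreign banks 30.7, foreign purchases of equities on the domestic stock exchange 94.9, sale of domestic government bonds to non-residents 123.3; capital account: acquisition of foreign patents and trademarks (non-produced assets) 12.8, debt forgiveness received from foreign official creditors 13.5.)

-277.3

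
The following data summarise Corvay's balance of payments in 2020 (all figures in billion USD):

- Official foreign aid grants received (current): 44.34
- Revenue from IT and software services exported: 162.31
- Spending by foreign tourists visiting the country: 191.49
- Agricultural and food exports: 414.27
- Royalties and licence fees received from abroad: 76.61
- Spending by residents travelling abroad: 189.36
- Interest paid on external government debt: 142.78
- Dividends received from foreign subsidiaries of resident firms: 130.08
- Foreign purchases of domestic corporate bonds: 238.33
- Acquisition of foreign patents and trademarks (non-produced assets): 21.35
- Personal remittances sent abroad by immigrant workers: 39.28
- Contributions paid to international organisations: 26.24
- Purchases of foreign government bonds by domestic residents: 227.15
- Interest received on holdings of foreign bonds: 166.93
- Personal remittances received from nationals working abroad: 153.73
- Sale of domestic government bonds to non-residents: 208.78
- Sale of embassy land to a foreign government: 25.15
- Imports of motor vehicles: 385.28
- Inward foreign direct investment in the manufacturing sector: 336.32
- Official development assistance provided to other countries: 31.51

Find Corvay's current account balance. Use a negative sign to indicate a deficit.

Goods: -385.28 + 414.27 = 28.99
Services: -189.36 + 76.61 + 191.49 + 162.31 = 241.05
Primary income: 166.93 + 130.08 - 142.78 = 154.23
Secondary income: -39.28 - 31.51 + 44.34 + 153.73 - 26.24 = 101.04
Current account = 28.99 + 241.05 + 154.23 + 101.04 = 525.31
(Excluded from the current account — financial account: foreign purchases of domestic corporate bonds 238.33, purchases of foreign government bonds by domestic residents 227.15, sale of domestic government bonds to non-residents 208.78, inward foreign direct investment in the manufacturing sector 336.32; capital account: acquisition of foreign patents and trademarks (non-produced assets) 21.35, sale of embassy land to a foreign government 25.15.)

525.31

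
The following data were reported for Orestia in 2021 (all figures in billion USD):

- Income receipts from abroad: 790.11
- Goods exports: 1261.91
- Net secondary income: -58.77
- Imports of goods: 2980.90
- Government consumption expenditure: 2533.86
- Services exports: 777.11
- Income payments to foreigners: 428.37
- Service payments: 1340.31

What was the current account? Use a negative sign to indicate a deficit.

-1979.22

Goods balance = 1261.91 - 2980.90 = -1718.99
Services balance = 777.11 - 1340.31 = -563.20
Trade balance (goods + services) = -1718.99 + (-563.20) = -2282.19
Net primary income = 790.11 - 428.37 = 361.74
Net secondary income = -58.77
Current account = -2282.19 + 361.74 + (-58.77) = -1979.22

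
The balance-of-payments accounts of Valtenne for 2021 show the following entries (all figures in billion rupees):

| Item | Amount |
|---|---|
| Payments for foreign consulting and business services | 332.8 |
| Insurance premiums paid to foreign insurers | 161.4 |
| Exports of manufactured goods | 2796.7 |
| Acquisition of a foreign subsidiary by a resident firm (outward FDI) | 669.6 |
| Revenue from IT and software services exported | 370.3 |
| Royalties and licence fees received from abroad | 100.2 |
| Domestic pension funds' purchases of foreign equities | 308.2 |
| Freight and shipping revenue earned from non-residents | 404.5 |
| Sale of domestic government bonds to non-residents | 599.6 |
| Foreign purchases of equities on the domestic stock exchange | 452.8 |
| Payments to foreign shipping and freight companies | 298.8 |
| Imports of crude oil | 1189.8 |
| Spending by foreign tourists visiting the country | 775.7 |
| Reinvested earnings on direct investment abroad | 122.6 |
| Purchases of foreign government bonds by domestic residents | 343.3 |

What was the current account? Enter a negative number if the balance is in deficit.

2587.2

Goods: -1189.8 + 2796.7 = 1606.9
Services: -161.4 - 332.8 + 404.5 + 370.3 + 775.7 - 298.8 + 100.2 = 857.7
Primary income: 122.6
Current account = 1606.9 + 857.7 + 122.6 = 2587.2
(Excluded from the current account — financial account: acquisition of a foreign subsidiary by a resident firm (outward FDI) 669.6, domestic pension funds' purchases of foreign equities 308.2, sale of domestic government bonds to non-residents 599.6, foreign purchases of equities on the domestic stock exchange 452.8, purchases of foreign government bonds by domestic residents 343.3.)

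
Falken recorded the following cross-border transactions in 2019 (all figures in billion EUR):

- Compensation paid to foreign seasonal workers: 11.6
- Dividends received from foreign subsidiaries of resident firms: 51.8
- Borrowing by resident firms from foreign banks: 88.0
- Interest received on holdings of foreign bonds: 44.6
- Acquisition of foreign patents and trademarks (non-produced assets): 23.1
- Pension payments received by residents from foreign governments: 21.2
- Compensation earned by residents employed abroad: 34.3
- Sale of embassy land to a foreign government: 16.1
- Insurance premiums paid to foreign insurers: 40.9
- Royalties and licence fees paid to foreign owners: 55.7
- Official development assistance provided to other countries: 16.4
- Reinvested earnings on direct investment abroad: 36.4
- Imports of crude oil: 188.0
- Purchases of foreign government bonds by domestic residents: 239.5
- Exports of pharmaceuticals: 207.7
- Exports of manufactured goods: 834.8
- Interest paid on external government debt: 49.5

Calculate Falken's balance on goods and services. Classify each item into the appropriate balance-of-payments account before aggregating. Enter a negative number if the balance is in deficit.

757.9

Goods: 834.8 - 188.0 + 207.7 = 854.5
Services: -40.9 - 55.7 = -96.6
Trade balance = 854.5 + (-96.6) = 757.9
(Excluded from the trade balance — primary income: compensation paid to foreign seasonal workers 11.6, dividends received from foreign subsidiaries of resident firms 51.8, interest received on holdings of foreign bonds 44.6, compensation earned by residents employed abroad 34.3, reinvested earnings on direct investment abroad 36.4, interest paid on external government debt 49.5; financial account: borrowing by resident firms from foreign banks 88.0, purchases of foreign government bonds by domestic residents 239.5; capital account: acquisition of foreign patents and trademarks (non-produced assets) 23.1, sale of embassy land to a foreign government 16.1; secondary income: pension payments received by residents from foreign governments 21.2, official development assistance provided to other countries 16.4.)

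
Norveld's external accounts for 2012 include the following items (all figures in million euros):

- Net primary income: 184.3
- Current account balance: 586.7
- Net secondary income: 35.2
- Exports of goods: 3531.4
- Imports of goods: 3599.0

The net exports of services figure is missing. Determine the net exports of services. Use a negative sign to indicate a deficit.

Current account = goods balance + services balance + net primary income + net secondary income
Sum of the known components = 151.9
Net exports of services = CA - (known components) = 586.7 - 151.9 = 434.8

434.8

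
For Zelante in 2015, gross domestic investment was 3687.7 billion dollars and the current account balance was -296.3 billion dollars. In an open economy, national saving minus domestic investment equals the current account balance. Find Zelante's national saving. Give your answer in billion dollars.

3391.4

S - I = CA (net lending to the rest of the world).
S = I + CA = 3687.7 + (-296.3) = 3391.4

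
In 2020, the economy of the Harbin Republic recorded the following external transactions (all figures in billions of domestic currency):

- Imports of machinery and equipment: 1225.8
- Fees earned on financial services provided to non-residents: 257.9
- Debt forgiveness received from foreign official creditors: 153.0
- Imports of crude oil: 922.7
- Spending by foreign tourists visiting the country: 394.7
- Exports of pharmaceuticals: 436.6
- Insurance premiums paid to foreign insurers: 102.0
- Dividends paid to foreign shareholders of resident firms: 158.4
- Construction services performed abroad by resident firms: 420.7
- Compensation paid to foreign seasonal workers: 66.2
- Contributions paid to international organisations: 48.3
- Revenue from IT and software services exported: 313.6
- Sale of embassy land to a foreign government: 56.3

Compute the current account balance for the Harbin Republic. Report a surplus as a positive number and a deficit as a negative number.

Goods: -1225.8 - 922.7 + 436.6 = -1711.9
Services: 420.7 - 102.0 + 394.7 + 257.9 + 313.6 = 1284.9
Primary income: -66.2 - 158.4 = -224.6
Secondary income: -48.3
Current account = (-1711.9) + 1284.9 + (-224.6) + (-48.3) = -699.9
(Excluded from the current account — capital account: debt forgiveness received from foreign official creditors 153.0, sale of embassy land to a foreign government 56.3.)

-699.9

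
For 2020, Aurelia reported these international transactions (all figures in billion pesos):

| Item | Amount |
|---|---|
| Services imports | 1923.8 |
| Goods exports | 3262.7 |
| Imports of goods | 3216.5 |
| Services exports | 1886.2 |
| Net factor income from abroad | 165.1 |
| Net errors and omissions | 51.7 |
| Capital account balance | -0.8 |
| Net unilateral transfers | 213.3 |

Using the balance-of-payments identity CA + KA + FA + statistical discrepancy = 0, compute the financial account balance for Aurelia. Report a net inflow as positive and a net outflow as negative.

-437.9

Goods balance = 3262.7 - 3216.5 = 46.2
Services balance = 1886.2 - 1923.8 = -37.6
Trade balance (goods + services) = 46.2 + (-37.6) = 8.6
Net primary income = 165.1
Net secondary income = 213.3
Current account = 8.6 + 165.1 + 213.3 = 387.0
Financial account = -(387.0 + (-0.8) + 51.7) = -437.9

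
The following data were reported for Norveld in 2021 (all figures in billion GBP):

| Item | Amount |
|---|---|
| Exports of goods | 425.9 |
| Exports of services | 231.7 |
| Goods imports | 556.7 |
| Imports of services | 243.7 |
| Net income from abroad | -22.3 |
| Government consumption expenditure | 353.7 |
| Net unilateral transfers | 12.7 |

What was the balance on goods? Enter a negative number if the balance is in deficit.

Goods balance = 425.9 - 556.7 = -130.8

-130.8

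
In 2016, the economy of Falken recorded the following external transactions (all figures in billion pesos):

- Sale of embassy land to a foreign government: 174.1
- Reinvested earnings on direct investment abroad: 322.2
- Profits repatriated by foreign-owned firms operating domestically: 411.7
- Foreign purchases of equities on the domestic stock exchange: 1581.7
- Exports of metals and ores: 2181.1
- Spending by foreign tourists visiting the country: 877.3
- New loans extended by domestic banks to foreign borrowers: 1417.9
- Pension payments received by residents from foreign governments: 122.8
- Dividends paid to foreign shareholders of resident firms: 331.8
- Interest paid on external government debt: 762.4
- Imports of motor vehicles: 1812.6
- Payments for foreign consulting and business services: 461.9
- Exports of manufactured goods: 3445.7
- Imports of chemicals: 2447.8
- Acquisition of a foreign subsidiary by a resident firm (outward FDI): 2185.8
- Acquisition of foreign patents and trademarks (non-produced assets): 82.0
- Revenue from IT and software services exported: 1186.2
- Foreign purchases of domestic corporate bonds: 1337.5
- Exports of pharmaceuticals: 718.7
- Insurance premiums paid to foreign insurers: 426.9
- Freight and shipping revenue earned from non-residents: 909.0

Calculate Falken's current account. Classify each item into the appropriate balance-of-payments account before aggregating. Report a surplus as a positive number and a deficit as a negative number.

3107.9

Goods: -1812.6 + 718.7 - 2447.8 + 2181.1 + 3445.7 = 2085.1
Services: -426.9 + 1186.2 + 909.0 - 461.9 + 877.3 = 2083.7
Primary income: -762.4 - 331.8 - 411.7 + 322.2 = -1183.7
Secondary income: 122.8
Current account = 2085.1 + 2083.7 + (-1183.7) + 122.8 = 3107.9
(Excluded from the current account — capital account: sale of embassy land to a foreign government 174.1, acquisition of foreign patents and trademarks (non-produced assets) 82.0; financial account: foreign purchases of equities on the domestic stock exchange 1581.7, new loans extended by domestic banks to foreign borrowers 1417.9, acquisition of a foreign subsidiary by a resident firm (outward FDI) 2185.8, foreign purchases of domestic corporate bonds 1337.5.)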